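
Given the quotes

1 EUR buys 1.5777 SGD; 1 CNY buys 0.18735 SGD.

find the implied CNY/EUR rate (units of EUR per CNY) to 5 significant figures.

1 CNY × 0.18735 = 0.18735 SGD
0.18735 SGD ÷ 1.5777 = 0.118749 EUR

CNY/EUR = 0.11875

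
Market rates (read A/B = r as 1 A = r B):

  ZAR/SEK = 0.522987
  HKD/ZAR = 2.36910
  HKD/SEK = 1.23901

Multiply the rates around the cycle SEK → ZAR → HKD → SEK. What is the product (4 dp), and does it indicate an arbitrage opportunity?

1.0000 (no arbitrage)

Around SEK → ZAR → HKD → SEK: 1 ÷ 0.522987 ÷ 2.36910 × 1.23901 = 1.000001
Product ≈ 1 (deviation 0.000%, within rounding noise).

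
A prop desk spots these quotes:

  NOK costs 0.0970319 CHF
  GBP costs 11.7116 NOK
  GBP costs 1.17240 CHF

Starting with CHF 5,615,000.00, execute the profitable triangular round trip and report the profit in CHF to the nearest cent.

Profitable loop is CHF → NOK → GBP → CHF:
CHF 5,615,000.00 ÷ 0.0970319 = NOK 57,867,567.26
NOK 57,867,567.26 ÷ 11.7116 = GBP 4,941,047.10
GBP 4,941,047.10 × 1.17240 = CHF 5,792,883.62
Profit = CHF 5,792,883.62 − CHF 5,615,000.00

Profit: CHF 177,883.62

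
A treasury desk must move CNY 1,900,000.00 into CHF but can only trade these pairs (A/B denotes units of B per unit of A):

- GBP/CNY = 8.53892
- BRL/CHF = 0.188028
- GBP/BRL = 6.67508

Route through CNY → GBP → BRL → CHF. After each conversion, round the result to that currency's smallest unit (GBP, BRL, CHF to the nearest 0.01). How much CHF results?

CNY 1,900,000.00 ÷ 8.53892 = GBP 222,510.58
GBP 222,510.58 × 6.67508 = BRL 1,485,275.92
BRL 1,485,275.92 × 0.188028 = CHF 279,273.46

CHF 279,273.46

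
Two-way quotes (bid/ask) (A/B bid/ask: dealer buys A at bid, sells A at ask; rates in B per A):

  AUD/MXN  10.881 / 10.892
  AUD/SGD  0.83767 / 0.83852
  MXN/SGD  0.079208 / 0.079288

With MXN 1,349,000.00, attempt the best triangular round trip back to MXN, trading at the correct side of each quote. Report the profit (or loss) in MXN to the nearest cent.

Best loop MXN → SGD → AUD → MXN:
MXN 1,349,000.00 × 0.079208 (sell MXN at bid) = SGD 106,851.59
SGD 106,851.59 ÷ 0.83852 (buy AUD at ask) = AUD 127,428.79
AUD 127,428.79 × 10.881 (sell AUD at bid) = MXN 1,386,552.70

Net profit: MXN 37,552.70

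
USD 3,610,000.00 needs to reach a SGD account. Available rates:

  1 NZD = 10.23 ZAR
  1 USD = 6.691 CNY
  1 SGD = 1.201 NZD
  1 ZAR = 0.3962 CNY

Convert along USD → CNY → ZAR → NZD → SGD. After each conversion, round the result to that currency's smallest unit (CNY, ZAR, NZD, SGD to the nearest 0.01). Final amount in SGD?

USD 3,610,000.00 × 6.691 = CNY 24,154,510.00
CNY 24,154,510.00 ÷ 0.3962 = ZAR 60,965,446.74
ZAR 60,965,446.74 ÷ 10.23 = NZD 5,959,476.71
NZD 5,959,476.71 ÷ 1.201 = SGD 4,962,095.51

SGD 4,962,095.51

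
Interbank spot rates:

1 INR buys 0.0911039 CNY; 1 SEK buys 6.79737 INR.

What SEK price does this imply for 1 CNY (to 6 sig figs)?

CNY/SEK = 1.61481

1 CNY ÷ 0.0911039 = 10.9765 INR
10.9765 INR ÷ 6.79737 = 1.61481 SEK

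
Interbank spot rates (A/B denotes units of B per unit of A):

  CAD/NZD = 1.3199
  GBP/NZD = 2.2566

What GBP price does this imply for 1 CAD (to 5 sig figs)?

CAD/GBP = 0.58491

1 CAD × 1.3199 = 1.3199 NZD
1.3199 NZD ÷ 2.2566 = 0.584906 GBP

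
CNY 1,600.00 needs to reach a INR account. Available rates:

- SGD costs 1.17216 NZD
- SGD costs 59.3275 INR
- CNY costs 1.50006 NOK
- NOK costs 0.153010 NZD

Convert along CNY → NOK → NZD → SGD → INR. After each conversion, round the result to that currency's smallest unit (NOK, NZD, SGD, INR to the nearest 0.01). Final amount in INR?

INR 18,587.31

CNY 1,600.00 × 1.50006 = NOK 2,400.10
NOK 2,400.10 × 0.153010 = NZD 367.24
NZD 367.24 ÷ 1.17216 = SGD 313.30
SGD 313.30 × 59.3275 = INR 18,587.31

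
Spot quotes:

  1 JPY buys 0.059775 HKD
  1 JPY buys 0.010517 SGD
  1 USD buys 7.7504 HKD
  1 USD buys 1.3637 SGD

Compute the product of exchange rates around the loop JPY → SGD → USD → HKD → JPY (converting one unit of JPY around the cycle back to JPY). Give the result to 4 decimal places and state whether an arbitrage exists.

Around JPY → SGD → USD → HKD → JPY: 1 × 0.010517 ÷ 1.3637 × 7.7504 ÷ 0.059775 = 0.999948
Product ≈ 1 (deviation 0.005%, within rounding noise).

0.9999 (no arbitrage)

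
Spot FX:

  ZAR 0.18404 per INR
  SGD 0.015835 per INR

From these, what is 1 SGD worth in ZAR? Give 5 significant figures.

SGD/ZAR = 11.622

1 SGD ÷ 0.015835 = 63.1512 INR
63.1512 INR × 0.18404 = 11.6224 ZAR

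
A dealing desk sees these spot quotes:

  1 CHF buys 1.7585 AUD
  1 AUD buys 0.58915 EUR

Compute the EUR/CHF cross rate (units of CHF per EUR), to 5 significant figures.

1 EUR ÷ 0.58915 = 1.69736 AUD
1.69736 AUD ÷ 1.7585 = 0.965232 CHF

EUR/CHF = 0.96523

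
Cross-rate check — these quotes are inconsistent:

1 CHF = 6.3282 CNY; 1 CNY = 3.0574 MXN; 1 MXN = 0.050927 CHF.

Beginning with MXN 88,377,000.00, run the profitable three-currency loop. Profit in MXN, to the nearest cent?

Profit: MXN 1,316,031.73

Profitable loop is MXN → CNY → CHF → MXN:
MXN 88,377,000.00 ÷ 3.0574 = CNY 28,905,933.15
CNY 28,905,933.15 ÷ 6.3282 = CHF 4,567,797.03
CHF 4,567,797.03 ÷ 0.050927 = MXN 89,693,031.73
Profit = MXN 89,693,031.73 − MXN 88,377,000.00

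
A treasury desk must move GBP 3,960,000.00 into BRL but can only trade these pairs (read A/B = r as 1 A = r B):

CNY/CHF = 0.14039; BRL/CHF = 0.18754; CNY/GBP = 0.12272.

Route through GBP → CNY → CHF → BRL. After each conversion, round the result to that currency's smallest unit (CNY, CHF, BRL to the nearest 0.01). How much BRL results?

GBP 3,960,000.00 ÷ 0.12272 = CNY 32,268,578.88
CNY 32,268,578.88 × 0.14039 = CHF 4,530,185.79
CHF 4,530,185.79 ÷ 0.18754 = BRL 24,155,837.63

BRL 24,155,837.63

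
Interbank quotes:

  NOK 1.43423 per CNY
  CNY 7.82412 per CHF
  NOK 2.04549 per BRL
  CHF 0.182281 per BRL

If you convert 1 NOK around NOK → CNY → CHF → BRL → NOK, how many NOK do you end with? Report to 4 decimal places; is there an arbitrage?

1.0000 (no arbitrage)

Around NOK → CNY → CHF → BRL → NOK: 1 ÷ 1.43423 ÷ 7.82412 ÷ 0.182281 × 2.04549 = 1.000004
Product ≈ 1 (deviation 0.000%, within rounding noise).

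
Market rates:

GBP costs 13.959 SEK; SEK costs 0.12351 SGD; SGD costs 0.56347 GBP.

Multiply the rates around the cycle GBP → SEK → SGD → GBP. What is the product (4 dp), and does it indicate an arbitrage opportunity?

0.9715 (arbitrage exists)

Around GBP → SEK → SGD → GBP: 1 × 13.959 × 0.12351 × 0.56347 = 0.971465
Product < 1; profitable direction is GBP → SGD → SEK → GBP.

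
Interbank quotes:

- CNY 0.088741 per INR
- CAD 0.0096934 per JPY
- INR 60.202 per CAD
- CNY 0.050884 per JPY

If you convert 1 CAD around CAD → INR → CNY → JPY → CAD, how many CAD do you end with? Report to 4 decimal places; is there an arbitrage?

Around CAD → INR → CNY → JPY → CAD: 1 × 60.202 × 0.088741 ÷ 0.050884 × 0.0096934 = 1.017724
Product > 1; profitable direction is CAD → INR → CNY → JPY → CAD.

1.0177 (arbitrage exists)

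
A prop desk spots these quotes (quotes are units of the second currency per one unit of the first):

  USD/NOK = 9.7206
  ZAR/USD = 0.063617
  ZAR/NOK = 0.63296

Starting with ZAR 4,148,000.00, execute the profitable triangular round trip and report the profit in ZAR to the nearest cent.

Profitable loop is ZAR → NOK → USD → ZAR:
ZAR 4,148,000.00 × 0.63296 = NOK 2,625,518.08
NOK 2,625,518.08 ÷ 9.7206 = USD 270,098.36
USD 270,098.36 ÷ 0.063617 = ZAR 4,245,694.64
Profit = ZAR 4,245,694.64 − ZAR 4,148,000.00

Profit: ZAR 97,694.64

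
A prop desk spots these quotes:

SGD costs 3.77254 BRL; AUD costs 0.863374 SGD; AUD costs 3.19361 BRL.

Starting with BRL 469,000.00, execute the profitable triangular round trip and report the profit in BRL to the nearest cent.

Profitable loop is BRL → AUD → SGD → BRL:
BRL 469,000.00 ÷ 3.19361 = AUD 146,855.75
AUD 146,855.75 × 0.863374 = SGD 126,791.44
SGD 126,791.44 × 3.77254 = BRL 478,325.77
Profit = BRL 478,325.77 − BRL 469,000.00

Profit: BRL 9,325.77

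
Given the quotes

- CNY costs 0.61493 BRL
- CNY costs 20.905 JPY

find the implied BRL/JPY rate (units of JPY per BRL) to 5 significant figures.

1 BRL ÷ 0.61493 = 1.6262 CNY
1.6262 CNY × 20.905 = 33.9957 JPY

BRL/JPY = 33.996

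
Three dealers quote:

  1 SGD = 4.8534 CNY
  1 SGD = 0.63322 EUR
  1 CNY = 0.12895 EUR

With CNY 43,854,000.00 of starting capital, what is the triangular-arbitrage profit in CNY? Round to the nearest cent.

Profitable loop is CNY → SGD → EUR → CNY:
CNY 43,854,000.00 ÷ 4.8534 = SGD 9,035,727.53
SGD 9,035,727.53 × 0.63322 = EUR 5,721,603.39
EUR 5,721,603.39 ÷ 0.12895 = CNY 44,370,712.58
Profit = CNY 44,370,712.58 − CNY 43,854,000.00

Profit: CNY 516,712.58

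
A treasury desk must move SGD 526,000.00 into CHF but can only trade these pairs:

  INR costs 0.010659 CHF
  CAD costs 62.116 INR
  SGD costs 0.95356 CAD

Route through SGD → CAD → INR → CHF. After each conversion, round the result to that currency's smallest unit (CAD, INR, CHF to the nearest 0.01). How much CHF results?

SGD 526,000.00 × 0.95356 = CAD 501,572.56
CAD 501,572.56 × 62.116 = INR 31,155,681.14
INR 31,155,681.14 × 0.010659 = CHF 332,088.41

CHF 332,088.41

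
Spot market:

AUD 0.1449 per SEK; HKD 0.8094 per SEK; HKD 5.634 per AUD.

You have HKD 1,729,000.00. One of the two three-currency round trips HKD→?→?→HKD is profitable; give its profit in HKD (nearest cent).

Profitable loop is HKD → SEK → AUD → HKD:
HKD 1,729,000.00 ÷ 0.8094 = SEK 2,136,150.23
SEK 2,136,150.23 × 0.1449 = AUD 309,528.17
AUD 309,528.17 × 5.634 = HKD 1,743,881.70
Profit = HKD 1,743,881.70 − HKD 1,729,000.00

Profit: HKD 14,881.70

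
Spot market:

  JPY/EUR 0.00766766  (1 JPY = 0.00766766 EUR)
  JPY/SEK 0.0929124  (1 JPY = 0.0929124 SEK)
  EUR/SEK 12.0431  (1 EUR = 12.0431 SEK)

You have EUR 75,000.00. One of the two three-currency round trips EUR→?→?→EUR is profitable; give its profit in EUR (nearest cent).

Profitable loop is EUR → JPY → SEK → EUR:
EUR 75,000.00 ÷ 0.00766766 = JPY 9,781,341
JPY 9,781,341 × 0.0929124 = SEK 908,807.90
SEK 908,807.90 ÷ 12.0431 = EUR 75,462.95
Profit = EUR 75,462.95 − EUR 75,000.00

Profit: EUR 462.95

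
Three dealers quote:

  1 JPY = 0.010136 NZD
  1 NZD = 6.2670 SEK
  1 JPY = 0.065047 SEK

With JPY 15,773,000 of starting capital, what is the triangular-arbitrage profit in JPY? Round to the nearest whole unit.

Profitable loop is JPY → SEK → NZD → JPY:
JPY 15,773,000 × 0.065047 = SEK 1,025,986.33
SEK 1,025,986.33 ÷ 6.2670 = NZD 163,712.51
NZD 163,712.51 ÷ 0.010136 = JPY 16,151,590
Profit = JPY 16,151,590 − JPY 15,773,000

Profit: JPY 378,590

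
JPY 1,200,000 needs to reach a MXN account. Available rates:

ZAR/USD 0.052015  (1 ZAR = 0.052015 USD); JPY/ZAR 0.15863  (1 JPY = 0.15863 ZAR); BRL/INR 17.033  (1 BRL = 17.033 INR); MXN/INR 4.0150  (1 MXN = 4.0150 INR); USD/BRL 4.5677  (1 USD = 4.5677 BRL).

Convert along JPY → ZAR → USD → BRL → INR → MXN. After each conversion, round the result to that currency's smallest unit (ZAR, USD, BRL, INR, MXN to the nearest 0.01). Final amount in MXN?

JPY 1,200,000 × 0.15863 = ZAR 190,356.00
ZAR 190,356.00 × 0.052015 = USD 9,901.37
USD 9,901.37 × 4.5677 = BRL 45,226.49
BRL 45,226.49 × 17.033 = INR 770,342.80
INR 770,342.80 ÷ 4.0150 = MXN 191,866.20

MXN 191,866.20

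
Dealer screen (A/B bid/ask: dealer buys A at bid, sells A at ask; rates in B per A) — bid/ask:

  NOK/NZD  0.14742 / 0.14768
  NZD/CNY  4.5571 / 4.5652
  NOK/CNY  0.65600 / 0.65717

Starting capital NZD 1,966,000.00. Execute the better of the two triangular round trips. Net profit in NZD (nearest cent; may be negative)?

Best loop NZD → CNY → NOK → NZD:
NZD 1,966,000.00 × 4.5571 (sell NZD at bid) = CNY 8,959,258.60
CNY 8,959,258.60 ÷ 0.65717 (buy NOK at ask) = NOK 13,633,091.29
NOK 13,633,091.29 × 0.14742 (sell NOK at bid) = NZD 2,009,790.32

Net profit: NZD 43,790.32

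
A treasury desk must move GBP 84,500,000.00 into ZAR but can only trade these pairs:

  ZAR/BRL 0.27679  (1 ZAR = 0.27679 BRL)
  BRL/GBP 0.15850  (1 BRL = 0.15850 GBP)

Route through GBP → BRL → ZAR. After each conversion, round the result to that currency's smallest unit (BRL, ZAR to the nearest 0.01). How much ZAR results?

ZAR 1,926,092,085.66

GBP 84,500,000.00 ÷ 0.15850 = BRL 533,123,028.39
BRL 533,123,028.39 ÷ 0.27679 = ZAR 1,926,092,085.66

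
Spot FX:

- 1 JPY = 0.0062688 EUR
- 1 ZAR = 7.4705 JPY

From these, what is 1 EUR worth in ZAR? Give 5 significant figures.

EUR/ZAR = 21.353

1 EUR ÷ 0.0062688 = 159.52 JPY
159.52 JPY ÷ 7.4705 = 21.3533 ZAR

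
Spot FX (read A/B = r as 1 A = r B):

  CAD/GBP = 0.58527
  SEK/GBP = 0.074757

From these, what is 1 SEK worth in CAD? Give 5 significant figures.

1 SEK × 0.074757 = 0.074757 GBP
0.074757 GBP ÷ 0.58527 = 0.127731 CAD

SEK/CAD = 0.12773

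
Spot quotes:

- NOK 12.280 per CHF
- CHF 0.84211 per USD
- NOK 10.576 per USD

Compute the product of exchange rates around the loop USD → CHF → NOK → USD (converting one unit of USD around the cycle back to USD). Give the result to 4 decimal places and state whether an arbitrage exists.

Around USD → CHF → NOK → USD: 1 × 0.84211 × 12.280 ÷ 10.576 = 0.977790
Product < 1; profitable direction is USD → NOK → CHF → USD.

0.9778 (arbitrage exists)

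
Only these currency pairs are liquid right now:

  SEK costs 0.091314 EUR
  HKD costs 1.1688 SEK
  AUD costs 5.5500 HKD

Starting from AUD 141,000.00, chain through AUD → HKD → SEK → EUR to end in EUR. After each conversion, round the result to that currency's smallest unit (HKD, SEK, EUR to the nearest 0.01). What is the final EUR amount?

EUR 83,519.84

AUD 141,000.00 × 5.5500 = HKD 782,550.00
HKD 782,550.00 × 1.1688 = SEK 914,644.44
SEK 914,644.44 × 0.091314 = EUR 83,519.84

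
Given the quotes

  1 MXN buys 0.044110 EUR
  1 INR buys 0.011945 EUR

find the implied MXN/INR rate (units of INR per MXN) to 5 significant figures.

1 MXN × 0.044110 = 0.04411 EUR
0.04411 EUR ÷ 0.011945 = 3.69276 INR

MXN/INR = 3.6928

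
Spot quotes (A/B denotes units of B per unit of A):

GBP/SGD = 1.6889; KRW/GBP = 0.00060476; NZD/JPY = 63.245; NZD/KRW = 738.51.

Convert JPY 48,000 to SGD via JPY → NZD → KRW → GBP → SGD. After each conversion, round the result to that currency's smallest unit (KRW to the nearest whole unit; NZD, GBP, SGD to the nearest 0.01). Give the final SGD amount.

JPY 48,000 ÷ 63.245 = NZD 758.95
NZD 758.95 × 738.51 = KRW 560,492
KRW 560,492 × 0.00060476 = GBP 338.96
GBP 338.96 × 1.6889 = SGD 572.47

SGD 572.47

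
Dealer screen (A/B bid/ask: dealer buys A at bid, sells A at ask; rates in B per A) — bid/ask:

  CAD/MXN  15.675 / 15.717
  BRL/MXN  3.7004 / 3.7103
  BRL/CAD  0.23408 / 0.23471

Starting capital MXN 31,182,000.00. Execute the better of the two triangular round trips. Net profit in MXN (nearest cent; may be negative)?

Best loop MXN → CAD → BRL → MXN:
MXN 31,182,000.00 ÷ 15.717 (buy CAD at ask) = CAD 1,983,966.41
CAD 1,983,966.41 ÷ 0.23471 (buy BRL at ask) = BRL 8,452,841.40
BRL 8,452,841.40 × 3.7004 (sell BRL at bid) = MXN 31,278,894.33

Net profit: MXN 96,894.33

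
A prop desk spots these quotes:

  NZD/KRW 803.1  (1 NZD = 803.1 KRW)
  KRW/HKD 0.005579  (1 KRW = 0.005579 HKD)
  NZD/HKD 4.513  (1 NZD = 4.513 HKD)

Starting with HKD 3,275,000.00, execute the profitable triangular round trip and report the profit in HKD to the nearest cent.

Profit: HKD 23,759.47

Profitable loop is HKD → KRW → NZD → HKD:
HKD 3,275,000.00 ÷ 0.005579 = KRW 587,022,764
KRW 587,022,764 ÷ 803.1 = NZD 730,946.04
NZD 730,946.04 × 4.513 = HKD 3,298,759.47
Profit = HKD 3,298,759.47 − HKD 3,275,000.00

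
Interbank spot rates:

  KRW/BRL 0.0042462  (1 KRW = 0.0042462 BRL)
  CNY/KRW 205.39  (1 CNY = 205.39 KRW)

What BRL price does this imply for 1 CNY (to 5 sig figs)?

CNY/BRL = 0.87213

1 CNY × 205.39 = 205.39 KRW
205.39 KRW × 0.0042462 = 0.872127 BRL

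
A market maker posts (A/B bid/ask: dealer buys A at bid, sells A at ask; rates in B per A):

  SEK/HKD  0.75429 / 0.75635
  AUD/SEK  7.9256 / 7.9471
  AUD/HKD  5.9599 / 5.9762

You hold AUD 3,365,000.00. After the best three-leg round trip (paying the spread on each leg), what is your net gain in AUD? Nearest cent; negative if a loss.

Best loop AUD → SEK → HKD → AUD:
AUD 3,365,000.00 × 7.9256 (sell AUD at bid) = SEK 26,669,644.00
SEK 26,669,644.00 × 0.75429 (sell SEK at bid) = HKD 20,116,645.77
HKD 20,116,645.77 ÷ 5.9762 (buy AUD at ask) = AUD 3,366,126.60

Net profit: AUD 1,126.60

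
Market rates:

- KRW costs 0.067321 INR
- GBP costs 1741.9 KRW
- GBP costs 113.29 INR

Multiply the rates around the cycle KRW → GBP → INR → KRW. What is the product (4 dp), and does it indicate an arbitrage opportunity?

Around KRW → GBP → INR → KRW: 1 ÷ 1741.9 × 113.29 ÷ 0.067321 = 0.966090
Product < 1; profitable direction is KRW → INR → GBP → KRW.

0.9661 (arbitrage exists)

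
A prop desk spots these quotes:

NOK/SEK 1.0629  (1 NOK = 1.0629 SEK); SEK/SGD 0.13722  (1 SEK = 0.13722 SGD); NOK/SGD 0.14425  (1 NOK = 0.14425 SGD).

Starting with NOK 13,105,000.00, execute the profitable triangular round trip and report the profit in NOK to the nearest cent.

Profit: NOK 145,462.14

Profitable loop is NOK → SEK → SGD → NOK:
NOK 13,105,000.00 × 1.0629 = SEK 13,929,304.50
SEK 13,929,304.50 × 0.13722 = SGD 1,911,379.16
SGD 1,911,379.16 ÷ 0.14425 = NOK 13,250,462.14
Profit = NOK 13,250,462.14 − NOK 13,105,000.00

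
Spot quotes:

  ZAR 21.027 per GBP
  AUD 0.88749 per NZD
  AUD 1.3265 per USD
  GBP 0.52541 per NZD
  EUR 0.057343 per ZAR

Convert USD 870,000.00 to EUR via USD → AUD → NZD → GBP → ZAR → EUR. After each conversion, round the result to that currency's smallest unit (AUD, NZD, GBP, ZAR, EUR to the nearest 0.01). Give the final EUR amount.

USD 870,000.00 × 1.3265 = AUD 1,154,055.00
AUD 1,154,055.00 ÷ 0.88749 = NZD 1,300,358.31
NZD 1,300,358.31 × 0.52541 = GBP 683,221.26
GBP 683,221.26 × 21.027 = ZAR 14,366,093.43
ZAR 14,366,093.43 × 0.057343 = EUR 823,794.90

EUR 823,794.90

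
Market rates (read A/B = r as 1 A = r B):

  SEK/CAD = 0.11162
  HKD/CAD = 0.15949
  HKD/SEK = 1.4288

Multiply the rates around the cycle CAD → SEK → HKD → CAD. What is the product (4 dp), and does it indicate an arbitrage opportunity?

Around CAD → SEK → HKD → CAD: 1 ÷ 0.11162 ÷ 1.4288 × 0.15949 = 1.000046
Product ≈ 1 (deviation 0.005%, within rounding noise).

1.0000 (no arbitrage)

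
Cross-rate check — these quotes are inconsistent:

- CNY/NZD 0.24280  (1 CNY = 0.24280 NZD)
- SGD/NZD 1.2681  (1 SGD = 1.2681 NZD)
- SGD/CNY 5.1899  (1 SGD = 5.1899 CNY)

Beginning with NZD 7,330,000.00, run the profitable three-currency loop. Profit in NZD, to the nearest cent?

Profitable loop is NZD → CNY → SGD → NZD:
NZD 7,330,000.00 ÷ 0.24280 = CNY 30,189,456.34
CNY 30,189,456.34 ÷ 5.1899 = SGD 5,816,963.01
SGD 5,816,963.01 × 1.2681 = NZD 7,376,490.80
Profit = NZD 7,376,490.80 − NZD 7,330,000.00

Profit: NZD 46,490.80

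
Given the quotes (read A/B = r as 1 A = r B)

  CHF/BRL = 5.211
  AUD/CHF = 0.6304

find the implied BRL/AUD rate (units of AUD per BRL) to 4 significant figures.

1 BRL ÷ 5.211 = 0.191902 CHF
0.191902 CHF ÷ 0.6304 = 0.304413 AUD

BRL/AUD = 0.3044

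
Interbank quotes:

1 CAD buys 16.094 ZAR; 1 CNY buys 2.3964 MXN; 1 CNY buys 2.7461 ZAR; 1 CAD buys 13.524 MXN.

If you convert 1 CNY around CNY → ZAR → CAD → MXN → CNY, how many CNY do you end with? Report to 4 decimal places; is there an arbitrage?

Around CNY → ZAR → CAD → MXN → CNY: 1 × 2.7461 ÷ 16.094 × 13.524 ÷ 2.3964 = 0.962938
Product < 1; profitable direction is CNY → MXN → CAD → ZAR → CNY.

0.9629 (arbitrage exists)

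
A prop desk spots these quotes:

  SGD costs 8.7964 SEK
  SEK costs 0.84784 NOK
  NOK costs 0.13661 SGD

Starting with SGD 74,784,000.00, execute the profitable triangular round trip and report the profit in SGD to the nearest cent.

Profitable loop is SGD → SEK → NOK → SGD:
SGD 74,784,000.00 × 8.7964 = SEK 657,829,977.60
SEK 657,829,977.60 × 0.84784 = NOK 557,734,568.21
NOK 557,734,568.21 × 0.13661 = SGD 76,192,119.36
Profit = SGD 76,192,119.36 − SGD 74,784,000.00

Profit: SGD 1,408,119.36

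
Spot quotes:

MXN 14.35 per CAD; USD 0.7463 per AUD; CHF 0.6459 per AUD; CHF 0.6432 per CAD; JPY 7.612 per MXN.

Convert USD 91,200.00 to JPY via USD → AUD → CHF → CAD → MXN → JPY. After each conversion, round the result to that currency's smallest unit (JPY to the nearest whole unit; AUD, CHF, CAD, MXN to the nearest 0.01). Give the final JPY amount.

USD 91,200.00 ÷ 0.7463 = AUD 122,202.87
AUD 122,202.87 × 0.6459 = CHF 78,930.83
CHF 78,930.83 ÷ 0.6432 = CAD 122,715.84
CAD 122,715.84 × 14.35 = MXN 1,760,972.30
MXN 1,760,972.30 × 7.612 = JPY 13,404,521

JPY 13,404,521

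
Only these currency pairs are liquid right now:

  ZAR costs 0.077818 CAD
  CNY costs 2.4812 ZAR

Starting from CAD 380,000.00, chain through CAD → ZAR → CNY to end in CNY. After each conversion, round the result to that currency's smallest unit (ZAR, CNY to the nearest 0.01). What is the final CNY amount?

CNY 1,968,075.52

CAD 380,000.00 ÷ 0.077818 = ZAR 4,883,188.98
ZAR 4,883,188.98 ÷ 2.4812 = CNY 1,968,075.52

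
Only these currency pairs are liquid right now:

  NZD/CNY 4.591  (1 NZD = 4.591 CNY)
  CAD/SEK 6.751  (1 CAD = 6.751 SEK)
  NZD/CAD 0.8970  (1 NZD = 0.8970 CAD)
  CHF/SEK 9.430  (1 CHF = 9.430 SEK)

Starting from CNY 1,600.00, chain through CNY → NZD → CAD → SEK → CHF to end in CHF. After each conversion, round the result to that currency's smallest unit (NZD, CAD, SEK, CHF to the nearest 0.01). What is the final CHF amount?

CHF 223.80

CNY 1,600.00 ÷ 4.591 = NZD 348.51
NZD 348.51 × 0.8970 = CAD 312.61
CAD 312.61 × 6.751 = SEK 2,110.43
SEK 2,110.43 ÷ 9.430 = CHF 223.80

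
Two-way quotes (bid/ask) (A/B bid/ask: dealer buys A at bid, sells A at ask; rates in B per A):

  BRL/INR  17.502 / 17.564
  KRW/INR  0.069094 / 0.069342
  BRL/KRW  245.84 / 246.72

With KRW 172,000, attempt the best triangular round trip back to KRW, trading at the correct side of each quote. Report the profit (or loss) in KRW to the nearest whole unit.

Best loop KRW → BRL → INR → KRW:
KRW 172,000 ÷ 246.72 (buy BRL at ask) = BRL 697.15
BRL 697.15 × 17.502 (sell BRL at bid) = INR 12,201.46
INR 12,201.46 ÷ 0.069342 (buy KRW at ask) = KRW 175,961

Net profit: KRW 3,961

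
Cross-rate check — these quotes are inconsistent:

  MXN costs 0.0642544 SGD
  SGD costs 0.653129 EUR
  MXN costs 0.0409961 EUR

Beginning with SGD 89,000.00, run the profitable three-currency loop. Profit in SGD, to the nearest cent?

Profitable loop is SGD → EUR → MXN → SGD:
SGD 89,000.00 × 0.653129 = EUR 58,128.48
EUR 58,128.48 ÷ 0.0409961 = MXN 1,417,902.70
MXN 1,417,902.70 × 0.0642544 = SGD 91,106.49
Profit = SGD 91,106.49 − SGD 89,000.00

Profit: SGD 2,106.49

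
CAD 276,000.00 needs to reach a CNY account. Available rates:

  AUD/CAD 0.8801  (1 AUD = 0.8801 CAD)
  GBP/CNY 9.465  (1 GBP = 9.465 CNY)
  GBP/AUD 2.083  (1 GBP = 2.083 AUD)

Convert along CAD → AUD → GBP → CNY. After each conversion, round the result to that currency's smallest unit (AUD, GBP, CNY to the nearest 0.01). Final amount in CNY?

CNY 1,424,978.84

CAD 276,000.00 ÷ 0.8801 = AUD 313,600.73
AUD 313,600.73 ÷ 2.083 = GBP 150,552.44
GBP 150,552.44 × 9.465 = CNY 1,424,978.84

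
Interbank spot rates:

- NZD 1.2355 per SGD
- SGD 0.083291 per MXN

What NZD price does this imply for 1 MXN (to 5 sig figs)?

1 MXN × 0.083291 = 0.083291 SGD
0.083291 SGD × 1.2355 = 0.102906 NZD

MXN/NZD = 0.10291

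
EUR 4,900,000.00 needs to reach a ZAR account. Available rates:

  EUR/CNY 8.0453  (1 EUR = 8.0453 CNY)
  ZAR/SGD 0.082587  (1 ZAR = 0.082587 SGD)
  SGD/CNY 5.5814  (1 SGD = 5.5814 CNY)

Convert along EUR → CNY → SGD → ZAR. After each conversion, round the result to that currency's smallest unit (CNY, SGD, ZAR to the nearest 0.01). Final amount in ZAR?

ZAR 85,523,109.81

EUR 4,900,000.00 × 8.0453 = CNY 39,421,970.00
CNY 39,421,970.00 ÷ 5.5814 = SGD 7,063,097.07
SGD 7,063,097.07 ÷ 0.082587 = ZAR 85,523,109.81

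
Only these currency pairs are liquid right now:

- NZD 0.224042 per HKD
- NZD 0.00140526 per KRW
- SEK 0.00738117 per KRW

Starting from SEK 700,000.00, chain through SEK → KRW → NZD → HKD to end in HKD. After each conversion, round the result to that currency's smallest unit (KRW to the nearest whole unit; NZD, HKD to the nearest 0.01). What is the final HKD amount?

HKD 594,839.90

SEK 700,000.00 ÷ 0.00738117 = KRW 94,835,914
KRW 94,835,914 × 0.00140526 = NZD 133,269.12
NZD 133,269.12 ÷ 0.224042 = HKD 594,839.90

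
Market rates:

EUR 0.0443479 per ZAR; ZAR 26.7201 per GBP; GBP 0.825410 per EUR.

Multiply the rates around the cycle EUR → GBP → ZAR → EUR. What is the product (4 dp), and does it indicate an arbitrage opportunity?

Around EUR → GBP → ZAR → EUR: 1 × 0.825410 × 26.7201 × 0.0443479 = 0.978095
Product < 1; profitable direction is EUR → ZAR → GBP → EUR.

0.9781 (arbitrage exists)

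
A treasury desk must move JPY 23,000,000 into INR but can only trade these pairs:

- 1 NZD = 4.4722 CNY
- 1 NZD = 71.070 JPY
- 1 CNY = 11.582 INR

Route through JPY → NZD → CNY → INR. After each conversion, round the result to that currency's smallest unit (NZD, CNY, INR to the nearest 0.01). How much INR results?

INR 16,762,790.05

JPY 23,000,000 ÷ 71.070 = NZD 323,624.60
NZD 323,624.60 × 4.4722 = CNY 1,447,313.94
CNY 1,447,313.94 × 11.582 = INR 16,762,790.05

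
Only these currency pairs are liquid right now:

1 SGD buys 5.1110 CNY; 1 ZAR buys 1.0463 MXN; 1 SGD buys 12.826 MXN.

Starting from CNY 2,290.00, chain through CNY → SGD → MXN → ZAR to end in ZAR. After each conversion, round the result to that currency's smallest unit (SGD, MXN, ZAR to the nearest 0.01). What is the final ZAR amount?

ZAR 5,492.39

CNY 2,290.00 ÷ 5.1110 = SGD 448.05
SGD 448.05 × 12.826 = MXN 5,746.69
MXN 5,746.69 ÷ 1.0463 = ZAR 5,492.39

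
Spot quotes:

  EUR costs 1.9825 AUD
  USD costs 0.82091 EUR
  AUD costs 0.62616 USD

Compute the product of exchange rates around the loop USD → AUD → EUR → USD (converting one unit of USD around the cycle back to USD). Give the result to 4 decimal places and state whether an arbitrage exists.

0.9813 (arbitrage exists)

Around USD → AUD → EUR → USD: 1 ÷ 0.62616 ÷ 1.9825 ÷ 0.82091 = 0.981309
Product < 1; profitable direction is USD → EUR → AUD → USD.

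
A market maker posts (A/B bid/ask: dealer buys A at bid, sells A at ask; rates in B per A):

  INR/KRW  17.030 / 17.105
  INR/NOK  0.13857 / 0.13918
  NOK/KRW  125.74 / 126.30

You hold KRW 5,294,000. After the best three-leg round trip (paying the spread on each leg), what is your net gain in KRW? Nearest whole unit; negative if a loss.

Net profit: KRW 98,666

Best loop KRW → INR → NOK → KRW:
KRW 5,294,000 ÷ 17.105 (buy INR at ask) = INR 309,500.15
INR 309,500.15 × 0.13857 (sell INR at bid) = NOK 42,887.44
NOK 42,887.44 × 125.74 (sell NOK at bid) = KRW 5,392,666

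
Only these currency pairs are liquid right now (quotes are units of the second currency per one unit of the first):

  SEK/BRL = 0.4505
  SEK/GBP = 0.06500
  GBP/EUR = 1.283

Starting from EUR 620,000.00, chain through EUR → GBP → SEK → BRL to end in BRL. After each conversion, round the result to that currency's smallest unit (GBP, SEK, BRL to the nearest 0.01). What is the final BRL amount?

BRL 3,349,241.56

EUR 620,000.00 ÷ 1.283 = GBP 483,242.40
GBP 483,242.40 ÷ 0.06500 = SEK 7,434,498.46
SEK 7,434,498.46 × 0.4505 = BRL 3,349,241.56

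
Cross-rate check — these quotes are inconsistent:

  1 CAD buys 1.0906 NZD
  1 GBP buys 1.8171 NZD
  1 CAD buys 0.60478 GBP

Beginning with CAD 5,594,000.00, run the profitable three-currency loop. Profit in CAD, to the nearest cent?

Profit: CAD 42,807.68

Profitable loop is CAD → GBP → NZD → CAD:
CAD 5,594,000.00 × 0.60478 = GBP 3,383,139.32
GBP 3,383,139.32 × 1.8171 = NZD 6,147,502.46
NZD 6,147,502.46 ÷ 1.0906 = CAD 5,636,807.68
Profit = CAD 5,636,807.68 − CAD 5,594,000.00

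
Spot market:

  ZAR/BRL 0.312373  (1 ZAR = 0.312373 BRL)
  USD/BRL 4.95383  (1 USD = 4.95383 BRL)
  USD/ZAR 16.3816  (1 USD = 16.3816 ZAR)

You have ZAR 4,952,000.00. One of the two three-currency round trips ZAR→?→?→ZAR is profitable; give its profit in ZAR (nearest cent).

Profitable loop is ZAR → BRL → USD → ZAR:
ZAR 4,952,000.00 × 0.312373 = BRL 1,546,871.10
BRL 1,546,871.10 ÷ 4.95383 = USD 312,257.61
USD 312,257.61 × 16.3816 = ZAR 5,115,279.20
Profit = ZAR 5,115,279.20 − ZAR 4,952,000.00

Profit: ZAR 163,279.20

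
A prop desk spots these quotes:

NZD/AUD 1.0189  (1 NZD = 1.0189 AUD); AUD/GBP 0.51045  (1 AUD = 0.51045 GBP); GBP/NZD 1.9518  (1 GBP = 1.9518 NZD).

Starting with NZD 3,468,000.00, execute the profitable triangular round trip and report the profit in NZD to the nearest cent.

Profitable loop is NZD → AUD → GBP → NZD:
NZD 3,468,000.00 × 1.0189 = AUD 3,533,545.20
AUD 3,533,545.20 × 0.51045 = GBP 1,803,698.15
GBP 1,803,698.15 × 1.9518 = NZD 3,520,458.04
Profit = NZD 3,520,458.04 − NZD 3,468,000.00

Profit: NZD 52,458.04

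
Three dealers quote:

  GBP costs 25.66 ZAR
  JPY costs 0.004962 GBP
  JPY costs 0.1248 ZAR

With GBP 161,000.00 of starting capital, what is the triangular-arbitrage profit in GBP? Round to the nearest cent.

Profitable loop is GBP → ZAR → JPY → GBP:
GBP 161,000.00 × 25.66 = ZAR 4,131,260.00
ZAR 4,131,260.00 ÷ 0.1248 = JPY 33,103,045
JPY 33,103,045 × 0.004962 = GBP 164,257.31
Profit = GBP 164,257.31 − GBP 161,000.00

Profit: GBP 3,257.31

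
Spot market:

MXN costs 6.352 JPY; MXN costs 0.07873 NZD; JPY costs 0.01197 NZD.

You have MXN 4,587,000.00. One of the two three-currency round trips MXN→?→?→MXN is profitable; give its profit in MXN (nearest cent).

Profitable loop is MXN → NZD → JPY → MXN:
MXN 4,587,000.00 × 0.07873 = NZD 361,134.51
NZD 361,134.51 ÷ 0.01197 = JPY 30,169,967
JPY 30,169,967 ÷ 6.352 = MXN 4,749,680.01
Profit = MXN 4,749,680.01 − MXN 4,587,000.00

Profit: MXN 162,680.01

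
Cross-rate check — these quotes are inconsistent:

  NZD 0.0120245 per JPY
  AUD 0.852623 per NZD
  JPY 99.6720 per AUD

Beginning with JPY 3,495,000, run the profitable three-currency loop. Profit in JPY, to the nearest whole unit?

Profit: JPY 76,449

Profitable loop is JPY → NZD → AUD → JPY:
JPY 3,495,000 × 0.0120245 = NZD 42,025.63
NZD 42,025.63 × 0.852623 = AUD 35,832.02
AUD 35,832.02 × 99.6720 = JPY 3,571,449
Profit = JPY 3,571,449 − JPY 3,495,000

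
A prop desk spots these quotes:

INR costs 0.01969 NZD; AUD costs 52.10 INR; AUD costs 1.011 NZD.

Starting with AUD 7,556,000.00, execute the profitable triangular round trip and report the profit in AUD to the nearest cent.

Profitable loop is AUD → INR → NZD → AUD:
AUD 7,556,000.00 × 52.10 = INR 393,667,600.00
INR 393,667,600.00 × 0.01969 = NZD 7,751,315.04
NZD 7,751,315.04 ÷ 1.011 = AUD 7,666,978.28
Profit = AUD 7,666,978.28 − AUD 7,556,000.00

Profit: AUD 110,978.28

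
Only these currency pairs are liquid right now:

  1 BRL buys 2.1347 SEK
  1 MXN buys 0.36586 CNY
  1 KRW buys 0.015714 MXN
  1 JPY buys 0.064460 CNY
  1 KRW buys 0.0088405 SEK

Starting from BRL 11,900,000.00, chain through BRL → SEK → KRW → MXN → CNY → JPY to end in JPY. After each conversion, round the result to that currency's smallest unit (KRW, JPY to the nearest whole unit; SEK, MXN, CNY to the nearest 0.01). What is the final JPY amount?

BRL 11,900,000.00 × 2.1347 = SEK 25,402,930.00
SEK 25,402,930.00 ÷ 0.0088405 = KRW 2,873,472,089
KRW 2,873,472,089 × 0.015714 = MXN 45,153,740.41
MXN 45,153,740.41 × 0.36586 = CNY 16,519,947.47
CNY 16,519,947.47 ÷ 0.064460 = JPY 256,282,151

JPY 256,282,151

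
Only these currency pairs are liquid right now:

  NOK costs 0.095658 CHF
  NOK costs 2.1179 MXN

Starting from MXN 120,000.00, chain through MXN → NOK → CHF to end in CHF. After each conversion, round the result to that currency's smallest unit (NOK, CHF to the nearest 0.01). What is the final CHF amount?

MXN 120,000.00 ÷ 2.1179 = NOK 56,659.90
NOK 56,659.90 × 0.095658 = CHF 5,419.97

CHF 5,419.97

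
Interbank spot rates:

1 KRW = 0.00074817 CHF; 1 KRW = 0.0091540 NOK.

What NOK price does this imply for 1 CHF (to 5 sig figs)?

CHF/NOK = 12.235

1 CHF ÷ 0.00074817 = 1336.59 KRW
1336.59 KRW × 0.0091540 = 12.2352 NOK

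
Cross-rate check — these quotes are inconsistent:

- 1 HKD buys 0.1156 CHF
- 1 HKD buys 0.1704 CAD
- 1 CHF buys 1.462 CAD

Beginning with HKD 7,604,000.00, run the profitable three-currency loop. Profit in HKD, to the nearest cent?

Profitable loop is HKD → CAD → CHF → HKD:
HKD 7,604,000.00 × 0.1704 = CAD 1,295,721.60
CAD 1,295,721.60 ÷ 1.462 = CHF 886,266.48
CHF 886,266.48 ÷ 0.1156 = HKD 7,666,665.09
Profit = HKD 7,666,665.09 − HKD 7,604,000.00

Profit: HKD 62,665.09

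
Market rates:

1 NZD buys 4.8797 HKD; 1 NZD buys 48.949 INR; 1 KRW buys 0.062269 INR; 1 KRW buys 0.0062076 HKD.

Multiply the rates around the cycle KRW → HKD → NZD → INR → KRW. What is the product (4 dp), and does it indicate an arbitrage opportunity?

1.0000 (no arbitrage)

Around KRW → HKD → NZD → INR → KRW: 1 × 0.0062076 ÷ 4.8797 × 48.949 ÷ 0.062269 = 1.000006
Product ≈ 1 (deviation 0.001%, within rounding noise).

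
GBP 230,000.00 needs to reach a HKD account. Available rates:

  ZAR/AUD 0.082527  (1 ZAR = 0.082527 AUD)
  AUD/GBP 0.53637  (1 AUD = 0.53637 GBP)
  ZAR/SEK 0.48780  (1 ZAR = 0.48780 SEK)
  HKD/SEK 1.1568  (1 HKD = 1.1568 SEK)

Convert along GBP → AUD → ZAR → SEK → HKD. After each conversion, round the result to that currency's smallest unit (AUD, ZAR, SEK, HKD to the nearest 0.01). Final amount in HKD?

HKD 2,191,042.56

GBP 230,000.00 ÷ 0.53637 = AUD 428,808.47
AUD 428,808.47 ÷ 0.082527 = ZAR 5,195,977.92
ZAR 5,195,977.92 × 0.48780 = SEK 2,534,598.03
SEK 2,534,598.03 ÷ 1.1568 = HKD 2,191,042.56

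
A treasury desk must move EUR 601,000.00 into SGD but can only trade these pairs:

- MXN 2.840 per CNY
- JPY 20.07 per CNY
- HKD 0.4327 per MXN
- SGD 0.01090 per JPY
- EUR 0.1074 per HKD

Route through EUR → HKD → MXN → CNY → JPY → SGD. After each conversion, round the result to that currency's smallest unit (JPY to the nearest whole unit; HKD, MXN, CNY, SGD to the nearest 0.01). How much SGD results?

EUR 601,000.00 ÷ 0.1074 = HKD 5,595,903.17
HKD 5,595,903.17 ÷ 0.4327 = MXN 12,932,524.08
MXN 12,932,524.08 ÷ 2.840 = CNY 4,553,705.66
CNY 4,553,705.66 × 20.07 = JPY 91,392,873
JPY 91,392,873 × 0.01090 = SGD 996,182.32

SGD 996,182.32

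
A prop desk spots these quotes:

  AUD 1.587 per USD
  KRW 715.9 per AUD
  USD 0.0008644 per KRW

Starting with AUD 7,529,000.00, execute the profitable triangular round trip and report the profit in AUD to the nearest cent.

Profitable loop is AUD → USD → KRW → AUD:
AUD 7,529,000.00 ÷ 1.587 = USD 4,744,171.39
USD 4,744,171.39 ÷ 0.0008644 = KRW 5,488,398,187
KRW 5,488,398,187 ÷ 715.9 = AUD 7,666,431.33
Profit = AUD 7,666,431.33 − AUD 7,529,000.00

Profit: AUD 137,431.33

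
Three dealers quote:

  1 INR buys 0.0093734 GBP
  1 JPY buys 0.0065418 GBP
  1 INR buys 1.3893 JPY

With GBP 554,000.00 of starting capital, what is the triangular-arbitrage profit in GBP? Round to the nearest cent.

Profit: GBP 17,364.98

Profitable loop is GBP → JPY → INR → GBP:
GBP 554,000.00 ÷ 0.0065418 = JPY 84,686,172
JPY 84,686,172 ÷ 1.3893 = INR 60,956,000.86
INR 60,956,000.86 × 0.0093734 = GBP 571,364.98
Profit = GBP 571,364.98 − GBP 554,000.00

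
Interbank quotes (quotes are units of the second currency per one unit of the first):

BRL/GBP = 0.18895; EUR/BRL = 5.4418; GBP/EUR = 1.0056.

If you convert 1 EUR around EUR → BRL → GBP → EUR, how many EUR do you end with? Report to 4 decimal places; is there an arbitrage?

Around EUR → BRL → GBP → EUR: 1 × 5.4418 × 0.18895 × 1.0056 = 1.033986
Product > 1; profitable direction is EUR → BRL → GBP → EUR.

1.0340 (arbitrage exists)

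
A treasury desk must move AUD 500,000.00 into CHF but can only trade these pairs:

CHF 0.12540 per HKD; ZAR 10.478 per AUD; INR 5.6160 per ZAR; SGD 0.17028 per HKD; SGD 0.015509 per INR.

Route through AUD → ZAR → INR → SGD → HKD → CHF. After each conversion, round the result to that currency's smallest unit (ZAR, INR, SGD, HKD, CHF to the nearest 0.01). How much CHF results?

AUD 500,000.00 × 10.478 = ZAR 5,239,000.00
ZAR 5,239,000.00 × 5.6160 = INR 29,422,224.00
INR 29,422,224.00 × 0.015509 = SGD 456,309.27
SGD 456,309.27 ÷ 0.17028 = HKD 2,679,758.46
HKD 2,679,758.46 × 0.12540 = CHF 336,041.71

CHF 336,041.71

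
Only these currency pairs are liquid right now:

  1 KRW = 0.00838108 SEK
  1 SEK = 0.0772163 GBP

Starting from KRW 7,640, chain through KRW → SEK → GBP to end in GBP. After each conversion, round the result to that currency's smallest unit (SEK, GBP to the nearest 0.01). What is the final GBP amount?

GBP 4.94

KRW 7,640 × 0.00838108 = SEK 64.03
SEK 64.03 × 0.0772163 = GBP 4.94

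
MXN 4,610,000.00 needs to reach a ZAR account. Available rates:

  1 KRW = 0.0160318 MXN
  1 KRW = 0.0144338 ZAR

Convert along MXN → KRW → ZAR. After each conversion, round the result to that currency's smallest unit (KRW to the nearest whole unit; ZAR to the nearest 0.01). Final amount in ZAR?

MXN 4,610,000.00 ÷ 0.0160318 = KRW 287,553,487
KRW 287,553,487 × 0.0144338 = ZAR 4,150,489.52

ZAR 4,150,489.52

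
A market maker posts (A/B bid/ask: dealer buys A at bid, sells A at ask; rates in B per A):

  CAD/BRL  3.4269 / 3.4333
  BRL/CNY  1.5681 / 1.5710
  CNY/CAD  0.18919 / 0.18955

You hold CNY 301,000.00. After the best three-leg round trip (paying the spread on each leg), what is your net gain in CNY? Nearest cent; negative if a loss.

Best loop CNY → CAD → BRL → CNY:
CNY 301,000.00 × 0.18919 (sell CNY at bid) = CAD 56,946.19
CAD 56,946.19 × 3.4269 (sell CAD at bid) = BRL 195,148.90
BRL 195,148.90 × 1.5681 (sell BRL at bid) = CNY 306,012.99

Net profit: CNY 5,012.99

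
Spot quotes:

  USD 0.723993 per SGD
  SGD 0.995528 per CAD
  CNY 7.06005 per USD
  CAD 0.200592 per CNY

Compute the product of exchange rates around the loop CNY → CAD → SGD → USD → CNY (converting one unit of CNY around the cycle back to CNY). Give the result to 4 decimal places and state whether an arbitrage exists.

Around CNY → CAD → SGD → USD → CNY: 1 × 0.200592 × 0.995528 × 0.723993 × 7.06005 = 1.020726
Product > 1; profitable direction is CNY → CAD → SGD → USD → CNY.

1.0207 (arbitrage exists)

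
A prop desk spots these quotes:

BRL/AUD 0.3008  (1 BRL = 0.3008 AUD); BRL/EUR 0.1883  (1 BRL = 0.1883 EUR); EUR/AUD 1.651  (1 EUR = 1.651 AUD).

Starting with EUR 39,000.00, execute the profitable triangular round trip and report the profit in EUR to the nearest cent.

Profitable loop is EUR → AUD → BRL → EUR:
EUR 39,000.00 × 1.651 = AUD 64,389.00
AUD 64,389.00 ÷ 0.3008 = BRL 214,059.18
BRL 214,059.18 × 0.1883 = EUR 40,307.34
Profit = EUR 40,307.34 − EUR 39,000.00

Profit: EUR 1,307.34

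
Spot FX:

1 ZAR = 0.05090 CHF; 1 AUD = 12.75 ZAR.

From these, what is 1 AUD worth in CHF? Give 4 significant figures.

1 AUD × 12.75 = 12.75 ZAR
12.75 ZAR × 0.05090 = 0.648975 CHF

AUD/CHF = 0.6490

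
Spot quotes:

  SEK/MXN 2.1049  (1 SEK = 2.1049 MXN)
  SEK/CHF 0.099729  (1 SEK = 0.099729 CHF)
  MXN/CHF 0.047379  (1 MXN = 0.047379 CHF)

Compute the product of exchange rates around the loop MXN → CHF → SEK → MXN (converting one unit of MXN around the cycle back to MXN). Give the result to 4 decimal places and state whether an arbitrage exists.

1.0000 (no arbitrage)

Around MXN → CHF → SEK → MXN: 1 × 0.047379 ÷ 0.099729 × 2.1049 = 0.999991
Product ≈ 1 (deviation 0.001%, within rounding noise).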